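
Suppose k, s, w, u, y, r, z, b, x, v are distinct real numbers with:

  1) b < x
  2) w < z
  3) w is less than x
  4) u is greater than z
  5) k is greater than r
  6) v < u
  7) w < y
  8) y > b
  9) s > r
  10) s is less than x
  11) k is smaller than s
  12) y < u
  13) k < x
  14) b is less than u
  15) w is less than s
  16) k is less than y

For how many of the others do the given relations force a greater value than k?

4

Directly above k: s, y, x.
One step further: u (4 so far).
No other element is forced above k by the given relations, so the count is 4.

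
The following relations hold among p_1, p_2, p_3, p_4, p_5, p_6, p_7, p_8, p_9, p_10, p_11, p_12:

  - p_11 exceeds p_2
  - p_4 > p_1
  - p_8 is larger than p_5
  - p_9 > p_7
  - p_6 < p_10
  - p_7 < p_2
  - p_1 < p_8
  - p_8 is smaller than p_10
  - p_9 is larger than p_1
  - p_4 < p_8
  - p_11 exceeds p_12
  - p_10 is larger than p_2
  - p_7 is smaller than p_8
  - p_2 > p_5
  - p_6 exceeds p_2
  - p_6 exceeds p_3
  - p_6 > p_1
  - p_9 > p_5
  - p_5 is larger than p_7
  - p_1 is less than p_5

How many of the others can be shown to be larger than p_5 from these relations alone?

6

The elements the relations force above p_5 are p_2, p_9, p_6, p_8, p_10, p_11 — no chain reaches any other.
That is 6.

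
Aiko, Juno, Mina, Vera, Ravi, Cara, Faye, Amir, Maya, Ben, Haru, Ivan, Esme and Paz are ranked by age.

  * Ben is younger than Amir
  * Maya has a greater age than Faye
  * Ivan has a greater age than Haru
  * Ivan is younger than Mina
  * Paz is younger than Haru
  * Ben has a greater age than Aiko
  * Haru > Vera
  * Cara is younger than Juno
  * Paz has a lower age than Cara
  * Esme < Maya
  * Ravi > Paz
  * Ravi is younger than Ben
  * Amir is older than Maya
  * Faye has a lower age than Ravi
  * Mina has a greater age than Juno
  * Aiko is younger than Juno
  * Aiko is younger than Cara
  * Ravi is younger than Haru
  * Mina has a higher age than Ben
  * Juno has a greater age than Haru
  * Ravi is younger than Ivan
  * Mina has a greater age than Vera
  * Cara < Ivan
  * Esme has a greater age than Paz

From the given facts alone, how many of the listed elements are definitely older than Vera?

The elements the relations force above Vera are Haru, Ivan, Juno, Mina — no chain reaches any other.
That is 4.

4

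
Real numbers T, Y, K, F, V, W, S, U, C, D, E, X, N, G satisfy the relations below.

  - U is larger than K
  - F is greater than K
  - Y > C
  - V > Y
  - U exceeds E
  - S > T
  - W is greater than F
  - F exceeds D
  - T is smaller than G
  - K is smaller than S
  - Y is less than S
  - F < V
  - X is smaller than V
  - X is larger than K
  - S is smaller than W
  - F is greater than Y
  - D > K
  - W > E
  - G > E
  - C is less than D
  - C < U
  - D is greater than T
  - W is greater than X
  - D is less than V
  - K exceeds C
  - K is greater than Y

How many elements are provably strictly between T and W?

Chaining upward from T reaches: D, G, S, F, V.
Chaining downward from W reaches: C, Y, E, K, D, S, F, X.
Strictly between T and W are those in both lists: D, S, F — 3 elements.

3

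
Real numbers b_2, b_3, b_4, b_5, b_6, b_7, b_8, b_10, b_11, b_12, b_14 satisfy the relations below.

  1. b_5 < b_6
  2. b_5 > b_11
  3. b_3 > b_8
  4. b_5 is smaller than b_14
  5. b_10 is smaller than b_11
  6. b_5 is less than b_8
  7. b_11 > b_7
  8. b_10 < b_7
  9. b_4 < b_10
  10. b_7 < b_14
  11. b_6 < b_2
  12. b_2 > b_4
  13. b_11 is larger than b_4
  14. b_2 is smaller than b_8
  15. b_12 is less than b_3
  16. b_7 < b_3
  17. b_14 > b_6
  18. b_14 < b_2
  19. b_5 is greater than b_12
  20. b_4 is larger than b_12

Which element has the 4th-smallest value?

b_7

The consecutive relations fix a unique order: b_12 < b_4 < b_10 < b_7 < b_11 < b_5 < b_6 < b_14 < b_2 < b_8 < b_3.
Counting 4 from the smallest end gives b_7.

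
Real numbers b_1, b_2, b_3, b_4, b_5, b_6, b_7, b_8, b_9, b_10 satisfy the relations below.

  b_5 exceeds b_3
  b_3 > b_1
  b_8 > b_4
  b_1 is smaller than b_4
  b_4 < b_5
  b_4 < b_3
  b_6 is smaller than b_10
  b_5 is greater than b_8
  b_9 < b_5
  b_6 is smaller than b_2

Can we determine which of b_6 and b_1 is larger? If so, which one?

Following every chain through b_1: above b_1 we get b_4, b_8, b_3, b_5.
b_6 is not reached, and no chain runs the other way from b_6 to b_1.
So the given relations leave the order of b_1 and b_6 undetermined.

undetermined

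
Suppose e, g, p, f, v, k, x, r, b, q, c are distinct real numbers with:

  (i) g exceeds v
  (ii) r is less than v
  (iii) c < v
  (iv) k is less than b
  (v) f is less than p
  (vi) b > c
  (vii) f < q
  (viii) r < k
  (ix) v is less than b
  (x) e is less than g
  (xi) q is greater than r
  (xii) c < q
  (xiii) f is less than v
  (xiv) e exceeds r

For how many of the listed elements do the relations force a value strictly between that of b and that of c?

1

Chaining upward from c reaches: v, g, q.
Chaining downward from b reaches: r, f, v, k.
Strictly between c and b are those in both lists: v — 1 element.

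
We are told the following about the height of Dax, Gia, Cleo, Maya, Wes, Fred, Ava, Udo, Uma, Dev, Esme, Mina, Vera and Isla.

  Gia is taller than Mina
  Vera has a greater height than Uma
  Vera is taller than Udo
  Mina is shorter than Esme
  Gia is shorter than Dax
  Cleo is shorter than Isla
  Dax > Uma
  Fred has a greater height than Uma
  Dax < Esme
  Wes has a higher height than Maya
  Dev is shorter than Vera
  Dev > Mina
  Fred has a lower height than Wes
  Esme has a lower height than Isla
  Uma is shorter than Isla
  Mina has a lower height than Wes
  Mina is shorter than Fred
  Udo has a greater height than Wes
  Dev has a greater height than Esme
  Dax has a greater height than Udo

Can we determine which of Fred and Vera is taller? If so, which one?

Link the given pairs in sequence: Fred < Wes; Wes < Udo; Udo < Dax; Dax < Esme; Esme < Dev; Dev < Vera.
Together: Fred < Wes < Udo < Dax < Esme < Dev < Vera.
So Vera is taller.

Vera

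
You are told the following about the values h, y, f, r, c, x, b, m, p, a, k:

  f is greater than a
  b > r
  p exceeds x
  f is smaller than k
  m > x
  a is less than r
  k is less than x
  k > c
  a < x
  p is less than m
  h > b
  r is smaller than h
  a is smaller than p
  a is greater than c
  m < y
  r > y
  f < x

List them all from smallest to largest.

Nothing is placed below c, so it is least; from there c < a; a < f; f < k; k < x; x < p; p < m; m < y; y < r; r < b; b < h, each given directly.

c < a < f < k < x < p < m < y < r < b < h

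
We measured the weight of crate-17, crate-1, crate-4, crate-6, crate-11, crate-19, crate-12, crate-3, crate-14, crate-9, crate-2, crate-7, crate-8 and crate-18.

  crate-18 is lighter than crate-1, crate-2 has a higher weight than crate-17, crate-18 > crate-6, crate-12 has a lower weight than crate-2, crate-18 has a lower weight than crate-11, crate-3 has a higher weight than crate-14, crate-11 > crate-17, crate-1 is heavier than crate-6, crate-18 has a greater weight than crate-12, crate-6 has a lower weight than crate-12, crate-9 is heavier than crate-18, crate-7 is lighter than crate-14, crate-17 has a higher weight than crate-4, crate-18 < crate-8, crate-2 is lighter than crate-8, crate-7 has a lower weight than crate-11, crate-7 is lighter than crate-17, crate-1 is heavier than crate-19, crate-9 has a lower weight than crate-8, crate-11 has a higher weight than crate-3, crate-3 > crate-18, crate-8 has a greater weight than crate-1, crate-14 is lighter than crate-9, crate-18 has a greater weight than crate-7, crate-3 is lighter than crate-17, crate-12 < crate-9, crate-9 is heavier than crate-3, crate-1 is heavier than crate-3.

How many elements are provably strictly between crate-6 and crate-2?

Chaining upward from crate-6 reaches: crate-12, crate-18, crate-3, crate-9, crate-17, crate-1, crate-11, crate-8.
Chaining downward from crate-2 reaches: crate-7, crate-14, crate-12, crate-18, crate-3, crate-4, crate-17.
Strictly between crate-6 and crate-2 are those in both lists: crate-12, crate-18, crate-3, crate-17 — 4 elements.

4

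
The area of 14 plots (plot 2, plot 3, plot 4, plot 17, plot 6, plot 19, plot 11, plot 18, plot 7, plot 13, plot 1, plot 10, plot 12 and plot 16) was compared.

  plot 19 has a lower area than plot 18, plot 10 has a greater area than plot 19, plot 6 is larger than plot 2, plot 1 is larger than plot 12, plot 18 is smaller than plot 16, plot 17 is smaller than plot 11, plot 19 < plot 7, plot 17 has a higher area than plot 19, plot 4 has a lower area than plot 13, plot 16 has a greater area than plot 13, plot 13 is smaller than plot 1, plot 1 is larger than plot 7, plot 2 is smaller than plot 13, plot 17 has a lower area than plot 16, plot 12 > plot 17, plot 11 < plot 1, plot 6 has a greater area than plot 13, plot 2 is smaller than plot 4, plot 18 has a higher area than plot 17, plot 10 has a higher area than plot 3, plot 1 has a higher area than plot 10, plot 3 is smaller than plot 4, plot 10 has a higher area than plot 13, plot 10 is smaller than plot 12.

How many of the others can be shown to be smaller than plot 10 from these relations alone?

5

Directly below plot 10: plot 19, plot 3, plot 13.
One step further: plot 2, plot 4 (5 so far).
No other element is forced below plot 10 by the given relations, so the count is 5.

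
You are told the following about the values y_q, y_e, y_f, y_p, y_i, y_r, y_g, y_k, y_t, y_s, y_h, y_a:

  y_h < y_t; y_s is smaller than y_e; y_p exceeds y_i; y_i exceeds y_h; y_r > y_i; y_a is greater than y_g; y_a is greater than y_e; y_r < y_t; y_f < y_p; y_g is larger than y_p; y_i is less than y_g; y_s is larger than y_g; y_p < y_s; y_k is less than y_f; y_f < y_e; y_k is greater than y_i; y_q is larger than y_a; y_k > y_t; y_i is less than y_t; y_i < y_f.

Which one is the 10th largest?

y_r

Chaining the given pairs: y_h < y_i < y_r < y_t < y_k < y_f < y_p < y_g < y_s < y_e < y_a < y_q.
The 10th largest is y_r.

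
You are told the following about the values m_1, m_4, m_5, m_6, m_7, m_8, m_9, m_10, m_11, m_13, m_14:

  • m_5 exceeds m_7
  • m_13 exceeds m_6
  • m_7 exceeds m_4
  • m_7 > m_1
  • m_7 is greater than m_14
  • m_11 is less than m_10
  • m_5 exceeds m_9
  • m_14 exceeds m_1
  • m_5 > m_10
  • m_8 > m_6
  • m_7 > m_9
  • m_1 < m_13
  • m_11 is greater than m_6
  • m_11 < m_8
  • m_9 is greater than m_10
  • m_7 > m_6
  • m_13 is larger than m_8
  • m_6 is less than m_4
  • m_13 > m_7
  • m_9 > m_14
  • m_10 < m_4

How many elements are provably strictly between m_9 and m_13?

1

The relations place m_9 below m_13. An element lies strictly between them when it is forced above m_9 and also forced below m_13.
Above m_9: {m_7, m_5}. Below m_13: {m_6, m_11, m_1, m_10, m_14, m_8, m_4, m_7}.
Intersection: {m_7} — 1.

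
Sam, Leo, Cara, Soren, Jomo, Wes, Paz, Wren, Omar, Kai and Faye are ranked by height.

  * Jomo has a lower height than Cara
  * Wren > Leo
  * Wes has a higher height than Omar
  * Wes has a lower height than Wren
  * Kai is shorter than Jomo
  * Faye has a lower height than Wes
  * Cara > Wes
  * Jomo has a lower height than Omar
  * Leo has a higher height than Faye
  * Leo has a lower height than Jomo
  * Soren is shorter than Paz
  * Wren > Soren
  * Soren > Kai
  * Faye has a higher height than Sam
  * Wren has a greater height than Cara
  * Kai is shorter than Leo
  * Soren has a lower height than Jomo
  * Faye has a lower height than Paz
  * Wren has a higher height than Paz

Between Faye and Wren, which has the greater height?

Faye < Leo and Leo < Jomo give Faye < Jomo.
Then Jomo < Omar extends the chain to Omar.
With Omar < Wes: Faye < Leo < Jomo < Omar < Wes.
With Wes < Wren: Faye < Leo < Jomo < Omar < Wes < Wren.
So Faye < Wren; Wren is the taller of the two.

Wren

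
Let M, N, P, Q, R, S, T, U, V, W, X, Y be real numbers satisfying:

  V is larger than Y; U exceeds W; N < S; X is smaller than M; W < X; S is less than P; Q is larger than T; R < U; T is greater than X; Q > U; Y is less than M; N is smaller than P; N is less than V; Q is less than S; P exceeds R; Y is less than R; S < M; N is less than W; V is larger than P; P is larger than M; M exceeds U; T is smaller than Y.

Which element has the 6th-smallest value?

The consecutive relations fix a unique order: N < W < X < T < Y < R < U < Q < S < M < P < V.
The 6th smallest is R.

R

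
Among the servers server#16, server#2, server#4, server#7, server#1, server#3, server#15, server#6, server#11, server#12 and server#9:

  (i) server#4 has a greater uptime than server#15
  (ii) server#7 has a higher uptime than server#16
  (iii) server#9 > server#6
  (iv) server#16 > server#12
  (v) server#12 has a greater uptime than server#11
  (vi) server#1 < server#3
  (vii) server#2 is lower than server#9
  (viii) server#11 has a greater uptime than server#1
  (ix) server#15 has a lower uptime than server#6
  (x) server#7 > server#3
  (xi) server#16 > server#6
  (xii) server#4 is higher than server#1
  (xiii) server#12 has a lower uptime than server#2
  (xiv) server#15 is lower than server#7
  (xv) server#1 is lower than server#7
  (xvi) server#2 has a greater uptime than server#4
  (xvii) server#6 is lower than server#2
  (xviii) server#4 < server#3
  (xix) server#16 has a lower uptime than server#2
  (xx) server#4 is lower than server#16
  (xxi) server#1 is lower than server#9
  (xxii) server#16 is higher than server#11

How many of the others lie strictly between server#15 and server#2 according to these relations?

3

The relations place server#15 below server#2. An element lies strictly between them when it is forced above server#15 and also forced below server#2.
Above server#15: {server#6, server#4, server#3, server#16, server#9, server#7}. Below server#2: {server#1, server#11, server#12, server#6, server#4, server#16}.
Intersection: {server#6, server#4, server#16} — 3.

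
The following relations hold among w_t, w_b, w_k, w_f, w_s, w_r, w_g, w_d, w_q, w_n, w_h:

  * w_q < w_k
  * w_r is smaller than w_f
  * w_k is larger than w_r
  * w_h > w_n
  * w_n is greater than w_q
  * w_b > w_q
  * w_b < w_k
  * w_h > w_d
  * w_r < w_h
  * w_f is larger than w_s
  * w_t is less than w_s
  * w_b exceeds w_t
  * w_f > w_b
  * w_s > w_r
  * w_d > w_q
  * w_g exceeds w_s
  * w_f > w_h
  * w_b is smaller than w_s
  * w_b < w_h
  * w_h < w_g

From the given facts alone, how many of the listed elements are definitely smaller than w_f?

The elements the relations force below w_f are w_r, w_q, w_d, w_n, w_t, w_b, w_h, w_s — no chain reaches any other.
That is 8.

8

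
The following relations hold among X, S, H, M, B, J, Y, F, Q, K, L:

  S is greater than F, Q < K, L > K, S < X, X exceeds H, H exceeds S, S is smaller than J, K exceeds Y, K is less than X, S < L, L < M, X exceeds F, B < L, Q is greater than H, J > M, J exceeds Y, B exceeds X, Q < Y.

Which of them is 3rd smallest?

The consecutive relations fix a unique order: F < S < H < Q < Y < K < X < B < L < M < J.
The 3rd smallest is H.

H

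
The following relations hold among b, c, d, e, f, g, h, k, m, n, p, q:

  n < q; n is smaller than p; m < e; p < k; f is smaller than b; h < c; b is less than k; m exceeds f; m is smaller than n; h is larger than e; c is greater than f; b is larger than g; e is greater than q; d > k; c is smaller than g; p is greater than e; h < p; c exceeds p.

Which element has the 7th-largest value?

h

Chaining the given pairs: f < m < n < q < e < h < p < c < g < b < k < d.
The 7th largest is h.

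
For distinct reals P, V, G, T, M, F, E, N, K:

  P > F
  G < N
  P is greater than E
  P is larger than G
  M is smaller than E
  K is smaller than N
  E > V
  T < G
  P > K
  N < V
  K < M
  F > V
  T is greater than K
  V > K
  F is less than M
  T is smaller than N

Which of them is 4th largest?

Piecing the relations together gives one ordering: K < T < G < N < V < F < M < E < P.
Counting 4 from the largest end gives F.

F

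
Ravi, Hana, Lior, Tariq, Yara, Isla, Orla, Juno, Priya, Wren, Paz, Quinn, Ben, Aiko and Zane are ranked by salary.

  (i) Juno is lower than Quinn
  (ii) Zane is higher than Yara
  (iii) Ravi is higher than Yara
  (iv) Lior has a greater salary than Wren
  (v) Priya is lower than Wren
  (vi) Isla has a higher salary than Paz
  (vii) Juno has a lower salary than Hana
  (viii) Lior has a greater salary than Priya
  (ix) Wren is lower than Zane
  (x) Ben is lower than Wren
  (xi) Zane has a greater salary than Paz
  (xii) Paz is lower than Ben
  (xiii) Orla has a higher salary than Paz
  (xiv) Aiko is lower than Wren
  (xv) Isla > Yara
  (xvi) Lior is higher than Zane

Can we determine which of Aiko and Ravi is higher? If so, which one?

undetermined

Following every chain through Aiko: above Aiko we get Wren, Zane, Lior.
Ravi is not reached, and no chain runs the other way from Ravi to Aiko.
So the given relations leave the order of Aiko and Ravi undetermined.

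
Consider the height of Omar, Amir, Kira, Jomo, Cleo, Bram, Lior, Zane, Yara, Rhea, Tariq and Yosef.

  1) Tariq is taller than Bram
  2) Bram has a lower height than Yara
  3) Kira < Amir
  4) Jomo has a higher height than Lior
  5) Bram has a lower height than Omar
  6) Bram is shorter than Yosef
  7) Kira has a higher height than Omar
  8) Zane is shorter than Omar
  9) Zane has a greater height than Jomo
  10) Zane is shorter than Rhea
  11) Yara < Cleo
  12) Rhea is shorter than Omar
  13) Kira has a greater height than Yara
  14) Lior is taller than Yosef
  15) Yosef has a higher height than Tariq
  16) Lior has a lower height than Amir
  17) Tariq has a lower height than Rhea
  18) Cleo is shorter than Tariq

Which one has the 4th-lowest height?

Tariq

Piecing the relations together gives one ordering: Bram < Yara < Cleo < Tariq < Yosef < Lior < Jomo < Zane < Rhea < Omar < Kira < Amir.
The 4th smallest is Tariq.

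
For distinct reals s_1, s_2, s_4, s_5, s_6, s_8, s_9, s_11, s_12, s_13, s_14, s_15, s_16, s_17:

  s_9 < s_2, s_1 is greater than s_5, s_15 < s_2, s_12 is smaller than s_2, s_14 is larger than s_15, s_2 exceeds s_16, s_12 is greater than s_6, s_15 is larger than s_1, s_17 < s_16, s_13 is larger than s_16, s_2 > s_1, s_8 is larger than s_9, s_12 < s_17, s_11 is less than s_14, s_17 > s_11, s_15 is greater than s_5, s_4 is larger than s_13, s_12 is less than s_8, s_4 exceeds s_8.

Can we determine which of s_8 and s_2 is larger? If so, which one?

undetermined

Following every chain through s_8: above s_8 we get s_4; below s_8 we get s_6, s_12, s_9.
s_2 is not reached, and no chain runs the other way from s_2 to s_8.
So the given relations leave the order of s_8 and s_2 undetermined.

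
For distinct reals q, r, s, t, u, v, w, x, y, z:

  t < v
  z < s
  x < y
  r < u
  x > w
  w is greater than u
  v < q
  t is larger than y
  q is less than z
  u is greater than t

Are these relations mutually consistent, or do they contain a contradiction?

inconsistent

Chaining the given relations yields u < w < x < y < t, so u < t. But one relation states t < u. These cannot both hold.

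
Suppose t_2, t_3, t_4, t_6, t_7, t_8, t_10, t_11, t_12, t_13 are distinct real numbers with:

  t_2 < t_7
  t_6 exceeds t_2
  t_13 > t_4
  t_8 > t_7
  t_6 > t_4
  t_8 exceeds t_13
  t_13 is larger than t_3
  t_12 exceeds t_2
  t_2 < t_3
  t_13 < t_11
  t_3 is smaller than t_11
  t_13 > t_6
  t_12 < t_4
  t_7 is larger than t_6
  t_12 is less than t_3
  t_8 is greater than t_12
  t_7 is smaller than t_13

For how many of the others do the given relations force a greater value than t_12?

7

Directly above t_12: t_3, t_4, t_8.
One step further: t_6, t_13, t_11 (6 so far).
One step further: t_7 (7 so far).
No other element is forced above t_12 by the given relations, so the count is 7.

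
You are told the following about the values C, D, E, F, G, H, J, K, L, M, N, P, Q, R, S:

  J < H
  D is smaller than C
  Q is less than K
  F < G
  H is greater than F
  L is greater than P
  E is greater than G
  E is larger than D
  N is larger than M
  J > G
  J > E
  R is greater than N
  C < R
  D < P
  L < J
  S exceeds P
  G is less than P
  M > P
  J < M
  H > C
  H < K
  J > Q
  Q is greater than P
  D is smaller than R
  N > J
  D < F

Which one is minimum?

D

Chaining upward from D: directly above it, C, F, P, E, R; then G, S, L, Q, J, H, M; then N, K.
That covers every other element, and nothing is given below D, so D is the minimum.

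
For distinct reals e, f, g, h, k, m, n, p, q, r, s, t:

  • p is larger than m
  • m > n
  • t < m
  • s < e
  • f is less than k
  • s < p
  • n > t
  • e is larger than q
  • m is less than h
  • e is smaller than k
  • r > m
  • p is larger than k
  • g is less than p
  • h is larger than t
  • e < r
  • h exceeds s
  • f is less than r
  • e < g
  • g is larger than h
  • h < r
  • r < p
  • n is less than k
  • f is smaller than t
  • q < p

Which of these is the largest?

q is not greatest since q < e; s is not greatest since s < e; e is not greatest since e < k; f is not greatest since f < t; t is not greatest since t < m; n is not greatest since n < k; m is not greatest since m < p; k is not greatest since k < p; h is not greatest since h < g; g is not greatest since g < p; r is not greatest since r < p.
Only p has nothing above it, so p is the largest.

p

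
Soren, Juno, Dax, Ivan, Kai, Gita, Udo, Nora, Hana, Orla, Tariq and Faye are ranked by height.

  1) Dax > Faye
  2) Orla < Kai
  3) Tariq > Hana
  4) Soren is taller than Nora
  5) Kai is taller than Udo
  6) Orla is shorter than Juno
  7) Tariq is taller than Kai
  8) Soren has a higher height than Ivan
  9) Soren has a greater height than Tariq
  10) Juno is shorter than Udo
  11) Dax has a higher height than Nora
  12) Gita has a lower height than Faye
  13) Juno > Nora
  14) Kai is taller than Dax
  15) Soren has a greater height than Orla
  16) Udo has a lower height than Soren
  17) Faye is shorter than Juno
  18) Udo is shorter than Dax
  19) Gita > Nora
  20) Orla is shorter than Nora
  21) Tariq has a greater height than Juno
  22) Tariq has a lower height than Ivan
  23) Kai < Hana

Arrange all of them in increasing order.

Nothing is placed below Orla, so it is least; from there Orla < Nora; Nora < Gita; Gita < Faye; Faye < Juno; Juno < Udo; Udo < Dax; Dax < Kai; Kai < Hana; Hana < Tariq; Tariq < Ivan; Ivan < Soren, each given directly.

Orla < Nora < Gita < Faye < Juno < Udo < Dax < Kai < Hana < Tariq < Ivan < Soren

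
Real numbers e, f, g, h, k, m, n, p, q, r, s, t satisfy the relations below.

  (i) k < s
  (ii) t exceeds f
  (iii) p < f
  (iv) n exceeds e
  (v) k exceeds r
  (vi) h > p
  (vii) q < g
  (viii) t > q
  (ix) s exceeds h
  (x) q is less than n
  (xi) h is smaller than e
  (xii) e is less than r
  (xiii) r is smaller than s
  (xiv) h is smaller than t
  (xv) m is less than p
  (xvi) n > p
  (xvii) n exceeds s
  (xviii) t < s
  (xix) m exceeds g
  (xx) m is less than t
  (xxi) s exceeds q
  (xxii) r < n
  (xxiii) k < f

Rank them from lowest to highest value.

Nothing is placed below q, so it is least; from there q < g; g < m; m < p; p < h; h < e; e < r; r < k; k < f; f < t; t < s; s < n, each given directly.

q < g < m < p < h < e < r < k < f < t < s < n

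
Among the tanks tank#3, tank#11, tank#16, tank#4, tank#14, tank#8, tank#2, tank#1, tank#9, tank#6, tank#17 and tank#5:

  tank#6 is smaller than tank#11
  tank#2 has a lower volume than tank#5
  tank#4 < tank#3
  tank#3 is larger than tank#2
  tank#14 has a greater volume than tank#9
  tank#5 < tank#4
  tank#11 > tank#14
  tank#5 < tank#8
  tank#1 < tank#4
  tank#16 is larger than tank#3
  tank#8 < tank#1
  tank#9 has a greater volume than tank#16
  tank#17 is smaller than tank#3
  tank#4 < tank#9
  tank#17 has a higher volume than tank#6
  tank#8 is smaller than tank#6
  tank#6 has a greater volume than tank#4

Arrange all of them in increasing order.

Nothing is placed below tank#2, so it is least; from there tank#2 < tank#5; tank#5 < tank#8; tank#8 < tank#1; tank#1 < tank#4; tank#4 < tank#6; tank#6 < tank#17; tank#17 < tank#3; tank#3 < tank#16; tank#16 < tank#9; tank#9 < tank#14; tank#14 < tank#11, each given directly.

tank#2 < tank#5 < tank#8 < tank#1 < tank#4 < tank#6 < tank#17 < tank#3 < tank#16 < tank#9 < tank#14 < tank#11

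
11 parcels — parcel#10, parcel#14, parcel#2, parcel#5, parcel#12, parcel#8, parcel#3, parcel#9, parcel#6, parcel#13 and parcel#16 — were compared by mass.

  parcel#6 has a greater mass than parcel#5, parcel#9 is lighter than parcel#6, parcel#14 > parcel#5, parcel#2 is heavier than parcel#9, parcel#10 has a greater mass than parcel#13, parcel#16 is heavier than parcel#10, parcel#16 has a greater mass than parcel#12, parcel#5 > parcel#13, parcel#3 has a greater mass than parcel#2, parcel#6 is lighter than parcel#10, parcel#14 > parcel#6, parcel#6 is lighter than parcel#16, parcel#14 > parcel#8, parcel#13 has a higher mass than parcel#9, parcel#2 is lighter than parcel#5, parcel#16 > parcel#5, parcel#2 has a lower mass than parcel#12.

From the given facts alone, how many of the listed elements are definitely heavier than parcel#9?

The elements the relations force above parcel#9 are parcel#2, parcel#13, parcel#5, parcel#12, parcel#3, parcel#6, parcel#10, parcel#14, parcel#16 — no chain reaches any other.
That is 9.

9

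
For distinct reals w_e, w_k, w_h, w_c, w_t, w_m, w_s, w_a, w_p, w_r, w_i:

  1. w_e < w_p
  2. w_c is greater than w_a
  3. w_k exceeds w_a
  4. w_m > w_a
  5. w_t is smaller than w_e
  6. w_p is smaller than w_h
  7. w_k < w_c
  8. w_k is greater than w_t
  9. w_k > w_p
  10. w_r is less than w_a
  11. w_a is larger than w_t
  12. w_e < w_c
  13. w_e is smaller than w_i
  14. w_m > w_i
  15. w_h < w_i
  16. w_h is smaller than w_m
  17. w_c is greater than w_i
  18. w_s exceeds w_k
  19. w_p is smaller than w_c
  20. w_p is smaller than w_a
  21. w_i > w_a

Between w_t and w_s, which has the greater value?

w_t < w_e and w_e < w_p give w_t < w_p.
With w_p < w_a: w_t < w_e < w_p < w_a.
With w_a < w_k: w_t < w_e < w_p < w_a < w_k.
Then w_k < w_s extends the chain to w_s.
So w_t < w_s; w_s is the larger of the two.

w_s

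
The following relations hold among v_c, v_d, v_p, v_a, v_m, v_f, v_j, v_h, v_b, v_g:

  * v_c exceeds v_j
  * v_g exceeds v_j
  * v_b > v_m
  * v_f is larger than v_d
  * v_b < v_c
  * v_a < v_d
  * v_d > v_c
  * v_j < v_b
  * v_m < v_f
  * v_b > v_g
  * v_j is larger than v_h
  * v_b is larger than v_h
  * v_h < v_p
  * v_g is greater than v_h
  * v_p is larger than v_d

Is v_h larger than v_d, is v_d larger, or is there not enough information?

v_d

v_h < v_j and v_j < v_g give v_h < v_g.
Then v_g < v_b extends the chain to v_b.
With v_b < v_c: v_h < v_j < v_g < v_b < v_c.
Then v_c < v_d extends the chain to v_d.
So v_d is larger.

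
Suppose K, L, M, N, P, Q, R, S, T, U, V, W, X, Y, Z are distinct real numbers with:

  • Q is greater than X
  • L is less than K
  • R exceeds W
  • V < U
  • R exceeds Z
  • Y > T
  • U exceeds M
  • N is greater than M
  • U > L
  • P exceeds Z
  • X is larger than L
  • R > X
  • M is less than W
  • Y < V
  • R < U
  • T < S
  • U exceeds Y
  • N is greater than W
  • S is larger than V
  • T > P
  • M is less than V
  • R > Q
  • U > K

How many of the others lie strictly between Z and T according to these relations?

1

Chaining upward from Z reaches: P, Y, V, S, R, U.
Chaining downward from T reaches: P.
Strictly between Z and T are those in both lists: P — 1 element.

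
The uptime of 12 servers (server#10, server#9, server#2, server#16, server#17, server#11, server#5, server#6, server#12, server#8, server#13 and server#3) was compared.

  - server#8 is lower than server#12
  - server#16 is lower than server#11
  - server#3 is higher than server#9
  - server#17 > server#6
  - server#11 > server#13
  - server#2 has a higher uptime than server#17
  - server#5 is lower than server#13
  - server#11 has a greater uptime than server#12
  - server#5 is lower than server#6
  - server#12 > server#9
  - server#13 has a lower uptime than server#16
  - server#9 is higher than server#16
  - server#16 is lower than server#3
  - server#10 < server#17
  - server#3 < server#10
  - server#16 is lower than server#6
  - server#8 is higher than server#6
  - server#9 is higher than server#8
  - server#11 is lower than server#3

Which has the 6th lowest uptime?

server#9

The consecutive relations fix a unique order: server#5 < server#13 < server#16 < server#6 < server#8 < server#9 < server#12 < server#11 < server#3 < server#10 < server#17 < server#2.
The 6th smallest is server#9.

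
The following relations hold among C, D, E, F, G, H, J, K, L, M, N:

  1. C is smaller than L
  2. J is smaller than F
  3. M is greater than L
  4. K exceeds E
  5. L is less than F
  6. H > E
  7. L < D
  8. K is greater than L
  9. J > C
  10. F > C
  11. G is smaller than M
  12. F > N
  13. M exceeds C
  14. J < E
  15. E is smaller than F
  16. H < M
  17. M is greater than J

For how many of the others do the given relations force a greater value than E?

From E the given relations immediately reach H, F, K.
From those, M — 4 in total.
Nothing else is reachable above E; 4 in all.

4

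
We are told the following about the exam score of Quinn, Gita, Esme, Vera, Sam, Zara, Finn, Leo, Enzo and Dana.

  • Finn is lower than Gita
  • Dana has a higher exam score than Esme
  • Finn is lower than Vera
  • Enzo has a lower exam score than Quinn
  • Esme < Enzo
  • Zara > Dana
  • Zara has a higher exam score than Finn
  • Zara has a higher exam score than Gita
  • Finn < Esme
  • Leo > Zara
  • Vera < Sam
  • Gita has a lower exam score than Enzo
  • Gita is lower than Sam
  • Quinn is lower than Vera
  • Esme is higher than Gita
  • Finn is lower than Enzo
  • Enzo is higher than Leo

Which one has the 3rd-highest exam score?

Chaining the given pairs: Finn < Gita < Esme < Dana < Zara < Leo < Enzo < Quinn < Vera < Sam.
Counting 3 from the largest end gives Quinn.

Quinn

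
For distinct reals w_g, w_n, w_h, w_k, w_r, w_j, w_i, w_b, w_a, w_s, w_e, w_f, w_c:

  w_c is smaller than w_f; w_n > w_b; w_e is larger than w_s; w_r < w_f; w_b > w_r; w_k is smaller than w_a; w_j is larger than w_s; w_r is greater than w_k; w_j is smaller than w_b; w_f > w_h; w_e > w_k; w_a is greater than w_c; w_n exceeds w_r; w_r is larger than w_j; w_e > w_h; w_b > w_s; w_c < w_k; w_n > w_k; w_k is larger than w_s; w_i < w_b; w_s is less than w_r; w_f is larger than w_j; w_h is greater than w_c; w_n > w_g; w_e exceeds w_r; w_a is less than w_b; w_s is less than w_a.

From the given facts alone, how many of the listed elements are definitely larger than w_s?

From w_s the given relations immediately reach w_j, w_k, w_r, w_a, w_b, w_e.
From those, w_f, w_n — 8 in total.
Nothing else is reachable above w_s; 8 in all.

8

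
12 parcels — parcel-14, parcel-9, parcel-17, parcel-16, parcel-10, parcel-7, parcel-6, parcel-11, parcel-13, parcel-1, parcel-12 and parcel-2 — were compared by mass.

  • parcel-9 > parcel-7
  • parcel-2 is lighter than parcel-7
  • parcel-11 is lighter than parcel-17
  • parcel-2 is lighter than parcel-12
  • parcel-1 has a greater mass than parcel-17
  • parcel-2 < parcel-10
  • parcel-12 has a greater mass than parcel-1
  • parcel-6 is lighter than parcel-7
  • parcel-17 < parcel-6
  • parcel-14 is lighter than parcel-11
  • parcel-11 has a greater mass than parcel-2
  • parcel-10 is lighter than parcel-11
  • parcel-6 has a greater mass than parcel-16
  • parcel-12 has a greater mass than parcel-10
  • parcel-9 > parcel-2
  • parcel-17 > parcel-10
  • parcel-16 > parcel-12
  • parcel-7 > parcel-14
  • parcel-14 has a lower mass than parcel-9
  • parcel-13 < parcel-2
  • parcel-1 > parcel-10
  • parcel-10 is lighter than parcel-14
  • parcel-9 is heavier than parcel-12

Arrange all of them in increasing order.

parcel-13 < parcel-2 < parcel-10 < parcel-14 < parcel-11 < parcel-17 < parcel-1 < parcel-12 < parcel-16 < parcel-6 < parcel-7 < parcel-9

Nothing is placed below parcel-13, so it is least; from there parcel-13 < parcel-2; parcel-2 < parcel-10; parcel-10 < parcel-14; parcel-14 < parcel-11; parcel-11 < parcel-17; parcel-17 < parcel-1; parcel-1 < parcel-12; parcel-12 < parcel-16; parcel-16 < parcel-6; parcel-6 < parcel-7; parcel-7 < parcel-9, each given directly.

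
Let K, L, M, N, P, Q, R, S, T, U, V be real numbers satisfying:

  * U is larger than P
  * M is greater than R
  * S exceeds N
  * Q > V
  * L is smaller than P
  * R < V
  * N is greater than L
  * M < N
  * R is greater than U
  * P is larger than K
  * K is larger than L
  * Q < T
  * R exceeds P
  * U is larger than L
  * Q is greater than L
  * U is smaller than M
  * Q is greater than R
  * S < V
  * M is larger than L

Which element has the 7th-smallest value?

The consecutive relations fix a unique order: L < K < P < U < R < M < N < S < V < Q < T.
The 7th smallest is N.

N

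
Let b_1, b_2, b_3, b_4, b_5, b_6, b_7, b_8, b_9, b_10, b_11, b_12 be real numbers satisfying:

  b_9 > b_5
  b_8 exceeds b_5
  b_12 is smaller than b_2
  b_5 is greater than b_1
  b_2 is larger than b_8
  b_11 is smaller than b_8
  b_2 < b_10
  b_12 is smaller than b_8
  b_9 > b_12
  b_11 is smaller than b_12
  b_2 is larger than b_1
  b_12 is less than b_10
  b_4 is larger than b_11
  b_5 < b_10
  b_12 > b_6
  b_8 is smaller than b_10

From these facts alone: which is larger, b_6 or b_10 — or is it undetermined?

b_10

b_6 < b_12 and b_12 < b_8 give b_6 < b_8.
With b_8 < b_2: b_6 < b_12 < b_8 < b_2.
With b_2 < b_10: b_6 < b_12 < b_8 < b_2 < b_10.
So b_10 is larger.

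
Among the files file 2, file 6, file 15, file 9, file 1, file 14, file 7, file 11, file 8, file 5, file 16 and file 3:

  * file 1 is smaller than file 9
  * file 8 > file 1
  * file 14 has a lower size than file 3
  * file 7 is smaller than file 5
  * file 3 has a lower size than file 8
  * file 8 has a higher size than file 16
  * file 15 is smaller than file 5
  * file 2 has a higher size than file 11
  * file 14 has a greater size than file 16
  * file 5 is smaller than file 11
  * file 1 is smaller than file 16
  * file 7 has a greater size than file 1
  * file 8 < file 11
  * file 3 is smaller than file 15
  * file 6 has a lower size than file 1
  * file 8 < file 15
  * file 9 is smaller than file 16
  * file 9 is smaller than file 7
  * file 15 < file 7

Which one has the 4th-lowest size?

file 16

Chaining the given pairs: file 6 < file 1 < file 9 < file 16 < file 14 < file 3 < file 8 < file 15 < file 7 < file 5 < file 11 < file 2.
Counting 4 from the smallest end gives file 16.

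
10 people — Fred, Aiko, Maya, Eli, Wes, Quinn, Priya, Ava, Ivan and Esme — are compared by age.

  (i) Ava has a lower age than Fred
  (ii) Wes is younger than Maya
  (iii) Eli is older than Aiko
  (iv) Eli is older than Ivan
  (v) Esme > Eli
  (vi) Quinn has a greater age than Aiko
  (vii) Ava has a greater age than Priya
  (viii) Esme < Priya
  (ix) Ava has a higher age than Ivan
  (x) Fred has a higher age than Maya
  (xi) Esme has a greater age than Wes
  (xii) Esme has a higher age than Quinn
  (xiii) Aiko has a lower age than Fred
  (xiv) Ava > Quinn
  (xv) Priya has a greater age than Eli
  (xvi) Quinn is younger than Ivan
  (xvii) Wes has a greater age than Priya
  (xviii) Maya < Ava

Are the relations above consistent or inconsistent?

inconsistent

We have Wes < Esme stated directly, yet also Esme < Priya < Wes by chaining the others — so Esme < Wes. Contradiction.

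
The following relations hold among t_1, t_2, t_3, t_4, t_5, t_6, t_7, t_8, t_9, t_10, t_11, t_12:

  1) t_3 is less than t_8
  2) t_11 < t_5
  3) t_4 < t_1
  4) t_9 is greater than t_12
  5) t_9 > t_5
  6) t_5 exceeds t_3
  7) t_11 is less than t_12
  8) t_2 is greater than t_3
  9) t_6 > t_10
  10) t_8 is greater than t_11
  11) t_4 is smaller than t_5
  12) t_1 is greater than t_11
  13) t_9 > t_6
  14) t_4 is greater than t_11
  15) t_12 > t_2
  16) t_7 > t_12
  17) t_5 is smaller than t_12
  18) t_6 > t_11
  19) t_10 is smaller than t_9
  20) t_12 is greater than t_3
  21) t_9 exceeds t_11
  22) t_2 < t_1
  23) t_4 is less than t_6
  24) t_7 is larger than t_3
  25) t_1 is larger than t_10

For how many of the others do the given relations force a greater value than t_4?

The elements the relations force above t_4 are t_5, t_1, t_6, t_12, t_9, t_7 — no chain reaches any other.
That is 6.

6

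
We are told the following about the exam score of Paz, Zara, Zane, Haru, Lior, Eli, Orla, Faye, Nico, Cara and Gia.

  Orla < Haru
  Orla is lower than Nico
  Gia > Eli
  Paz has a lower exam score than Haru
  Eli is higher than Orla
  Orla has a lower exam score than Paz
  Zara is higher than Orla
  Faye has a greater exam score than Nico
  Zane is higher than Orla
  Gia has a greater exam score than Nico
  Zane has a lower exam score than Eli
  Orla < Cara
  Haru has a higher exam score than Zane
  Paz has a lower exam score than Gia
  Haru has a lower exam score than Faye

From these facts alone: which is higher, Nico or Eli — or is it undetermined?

Following every chain through Nico: above Nico we get Gia, Faye; below Nico we get Orla.
Eli is not reached, and no chain runs the other way from Eli to Nico.
So the given relations leave the order of Nico and Eli undetermined.

undetermined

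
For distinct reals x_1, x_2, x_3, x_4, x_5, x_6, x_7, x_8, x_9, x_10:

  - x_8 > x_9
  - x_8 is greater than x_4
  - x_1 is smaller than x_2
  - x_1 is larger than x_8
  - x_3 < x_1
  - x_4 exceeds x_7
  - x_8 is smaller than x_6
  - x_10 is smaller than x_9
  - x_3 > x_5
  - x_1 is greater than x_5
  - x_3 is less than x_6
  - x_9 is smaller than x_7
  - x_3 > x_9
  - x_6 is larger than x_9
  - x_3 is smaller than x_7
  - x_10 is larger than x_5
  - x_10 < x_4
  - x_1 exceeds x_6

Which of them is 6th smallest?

Piecing the relations together gives one ordering: x_5 < x_10 < x_9 < x_3 < x_7 < x_4 < x_8 < x_6 < x_1 < x_2.
The 6th smallest is x_4.

x_4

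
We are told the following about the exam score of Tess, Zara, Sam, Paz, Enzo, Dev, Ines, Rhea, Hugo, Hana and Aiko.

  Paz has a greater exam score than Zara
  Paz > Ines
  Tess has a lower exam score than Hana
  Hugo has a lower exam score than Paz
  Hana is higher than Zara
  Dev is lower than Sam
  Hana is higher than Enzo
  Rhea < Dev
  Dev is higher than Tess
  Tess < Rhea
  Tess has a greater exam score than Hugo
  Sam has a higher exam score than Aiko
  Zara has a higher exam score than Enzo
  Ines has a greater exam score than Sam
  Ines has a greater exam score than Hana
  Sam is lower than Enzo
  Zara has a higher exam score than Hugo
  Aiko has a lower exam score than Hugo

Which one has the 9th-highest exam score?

The consecutive relations fix a unique order: Aiko < Hugo < Tess < Rhea < Dev < Sam < Enzo < Zara < Hana < Ines < Paz.
The 9th largest is Tess.

Tess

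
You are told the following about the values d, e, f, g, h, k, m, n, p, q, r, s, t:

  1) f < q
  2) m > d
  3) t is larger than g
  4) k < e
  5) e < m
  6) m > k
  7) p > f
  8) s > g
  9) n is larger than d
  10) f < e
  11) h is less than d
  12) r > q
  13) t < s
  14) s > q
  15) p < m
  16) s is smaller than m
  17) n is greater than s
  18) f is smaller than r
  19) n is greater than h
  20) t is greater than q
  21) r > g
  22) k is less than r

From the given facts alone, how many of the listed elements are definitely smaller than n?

7

The elements the relations force below n are f, h, g, q, d, t, s — no chain reaches any other.
That is 7.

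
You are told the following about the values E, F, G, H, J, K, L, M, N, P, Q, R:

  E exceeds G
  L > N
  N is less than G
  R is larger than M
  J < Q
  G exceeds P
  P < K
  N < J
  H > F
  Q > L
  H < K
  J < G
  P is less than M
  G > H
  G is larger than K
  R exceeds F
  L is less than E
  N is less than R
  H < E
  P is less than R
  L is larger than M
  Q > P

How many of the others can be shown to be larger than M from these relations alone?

4

From M the given relations immediately reach L, R.
From those, Q, E — 4 in total.
Nothing else is reachable above M; 4 in all.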